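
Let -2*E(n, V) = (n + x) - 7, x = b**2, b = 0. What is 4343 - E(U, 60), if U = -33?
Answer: 4323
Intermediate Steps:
x = 0 (x = 0**2 = 0)
E(n, V) = 7/2 - n/2 (E(n, V) = -((n + 0) - 7)/2 = -(n - 7)/2 = -(-7 + n)/2 = 7/2 - n/2)
4343 - E(U, 60) = 4343 - (7/2 - 1/2*(-33)) = 4343 - (7/2 + 33/2) = 4343 - 1*20 = 4343 - 20 = 4323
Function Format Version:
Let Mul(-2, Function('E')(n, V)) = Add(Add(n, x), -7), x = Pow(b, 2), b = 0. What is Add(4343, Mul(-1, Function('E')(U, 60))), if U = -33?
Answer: 4323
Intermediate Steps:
x = 0 (x = Pow(0, 2) = 0)
Function('E')(n, V) = Add(Rational(7, 2), Mul(Rational(-1, 2), n)) (Function('E')(n, V) = Mul(Rational(-1, 2), Add(Add(n, 0), -7)) = Mul(Rational(-1, 2), Add(n, -7)) = Mul(Rational(-1, 2), Add(-7, n)) = Add(Rational(7, 2), Mul(Rational(-1, 2), n)))
Add(4343, Mul(-1, Function('E')(U, 60))) = Add(4343, Mul(-1, Add(Rational(7, 2), Mul(Rational(-1, 2), -33)))) = Add(4343, Mul(-1, Add(Rational(7, 2), Rational(33, 2)))) = Add(4343, Mul(-1, 20)) = Add(4343, -20) = 4323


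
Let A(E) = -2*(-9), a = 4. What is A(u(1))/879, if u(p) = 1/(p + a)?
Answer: 6/293 ≈ 0.020478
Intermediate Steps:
u(p) = 1/(4 + p) (u(p) = 1/(p + 4) = 1/(4 + p))
A(E) = 18
A(u(1))/879 = 18/879 = 18*(1/879) = 6/293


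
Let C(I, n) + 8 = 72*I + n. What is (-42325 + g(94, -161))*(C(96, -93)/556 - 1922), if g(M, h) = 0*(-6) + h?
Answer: 162275277/2 ≈ 8.1138e+7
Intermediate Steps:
C(I, n) = -8 + n + 72*I (C(I, n) = -8 + (72*I + n) = -8 + (n + 72*I) = -8 + n + 72*I)
g(M, h) = h (g(M, h) = 0 + h = h)
(-42325 + g(94, -161))*(C(96, -93)/556 - 1922) = (-42325 - 161)*((-8 - 93 + 72*96)/556 - 1922) = -42486*((-8 - 93 + 6912)*(1/556) - 1922) = -42486*(6811*(1/556) - 1922) = -42486*(49/4 - 1922) = -42486*(-7639/4) = 162275277/2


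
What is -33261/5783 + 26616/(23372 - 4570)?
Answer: -235726497/54365983 ≈ -4.3359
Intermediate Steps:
-33261/5783 + 26616/(23372 - 4570) = -33261*1/5783 + 26616/18802 = -33261/5783 + 26616*(1/18802) = -33261/5783 + 13308/9401 = -235726497/54365983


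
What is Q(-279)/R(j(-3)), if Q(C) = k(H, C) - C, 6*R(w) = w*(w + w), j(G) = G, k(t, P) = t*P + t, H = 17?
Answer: -4447/3 ≈ -1482.3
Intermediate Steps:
k(t, P) = t + P*t (k(t, P) = P*t + t = t + P*t)
R(w) = w**2/3 (R(w) = (w*(w + w))/6 = (w*(2*w))/6 = (2*w**2)/6 = w**2/3)
Q(C) = 17 + 16*C (Q(C) = 17*(1 + C) - C = (17 + 17*C) - C = 17 + 16*C)
Q(-279)/R(j(-3)) = (17 + 16*(-279))/(((1/3)*(-3)**2)) = (17 - 4464)/(((1/3)*9)) = -4447/3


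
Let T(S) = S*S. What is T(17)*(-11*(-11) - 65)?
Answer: 16184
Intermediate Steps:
T(S) = S²
T(17)*(-11*(-11) - 65) = 17²*(-11*(-11) - 65) = 289*(121 - 65) = 289*56 = 16184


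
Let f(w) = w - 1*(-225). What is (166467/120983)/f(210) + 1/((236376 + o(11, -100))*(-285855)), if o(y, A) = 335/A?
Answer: 14997190382656267/4741277341822218705 ≈ 0.0031631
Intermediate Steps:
f(w) = 225 + w (f(w) = w + 225 = 225 + w)
(166467/120983)/f(210) + 1/((236376 + o(11, -100))*(-285855)) = (166467/120983)/(225 + 210) + 1/((236376 + 335/(-100))*(-285855)) = (166467*(1/120983))/435 - 1/285855/(236376 + 335*(-1/100)) = (166467/120983)*(1/435) - 1/285855/(236376 - 67/20) = 55489/17542535 - 1/285855/(4727453/20) = 55489/17542535 + (20/4727453)*(-1/285855) = 55489/17542535 - 4/270273215463 = 14997190382656267/4741277341822218705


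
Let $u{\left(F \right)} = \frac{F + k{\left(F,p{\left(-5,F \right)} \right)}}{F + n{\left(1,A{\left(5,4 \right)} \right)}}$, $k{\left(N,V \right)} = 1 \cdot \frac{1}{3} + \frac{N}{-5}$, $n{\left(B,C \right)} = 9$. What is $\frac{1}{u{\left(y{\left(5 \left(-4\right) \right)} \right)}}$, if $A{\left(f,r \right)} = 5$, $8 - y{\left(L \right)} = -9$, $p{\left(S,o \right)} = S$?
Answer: $\frac{390}{209} \approx 1.866$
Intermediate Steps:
$y{\left(L \right)} = 17$ ($y{\left(L \right)} = 8 - -9 = 8 + 9 = 17$)
$k{\left(N,V \right)} = \frac{1}{3} - \frac{N}{5}$ ($k{\left(N,V \right)} = 1 \cdot \frac{1}{3} + N \left(- \frac{1}{5}\right) = \frac{1}{3} - \frac{N}{5}$)
$u{\left(F \right)} = \frac{\frac{1}{3} + \frac{4 F}{5}}{9 + F}$ ($u{\left(F \right)} = \frac{F - \left(- \frac{1}{3} + \frac{F}{5}\right)}{F + 9} = \frac{\frac{1}{3} + \frac{4 F}{5}}{9 + F}$)
$\frac{1}{u{\left(y{\left(5 \left(-4\right) \right)} \right)}} = \frac{1}{\frac{1}{15} \frac{1}{9 + 17} \left(5 + 12 \cdot 17\right)} = \frac{1}{\frac{1}{15} \cdot \frac{1}{26} \left(5 + 204\right)} = \frac{1}{\frac{1}{15} \cdot \frac{1}{26} \cdot 209} = \frac{1}{\frac{209}{390}} = \frac{390}{209}$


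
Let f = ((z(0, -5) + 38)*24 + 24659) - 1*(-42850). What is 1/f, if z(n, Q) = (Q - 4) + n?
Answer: 1/68205 ≈ 1.4662e-5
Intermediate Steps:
z(n, Q) = -4 + Q + n (z(n, Q) = (-4 + Q) + n = -4 + Q + n)
f = 68205 (f = (((-4 - 5 + 0) + 38)*24 + 24659) - 1*(-42850) = ((-9 + 38)*24 + 24659) + 42850 = (29*24 + 24659) + 42850 = (696 + 24659) + 42850 = 25355 + 42850 = 68205)
1/f = 1/68205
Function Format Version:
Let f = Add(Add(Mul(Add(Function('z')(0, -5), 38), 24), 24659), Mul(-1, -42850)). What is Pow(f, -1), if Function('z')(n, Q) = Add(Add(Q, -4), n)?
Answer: Rational(1, 68205) ≈ 1.4662e-5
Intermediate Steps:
Function('z')(n, Q) = Add(-4, Q, n) (Function('z')(n, Q) = Add(Add(-4, Q), n) = Add(-4, Q, n))
f = 68205 (f = Add(Add(Mul(Add(Add(-4, -5, 0), 38), 24), 24659), Mul(-1, -42850)) = Add(Add(Mul(Add(-9, 38), 24), 24659), 42850) = Add(Add(Mul(29, 24), 24659), 42850) = Add(Add(696, 24659), 42850) = Add(25355, 42850) = 68205)
Pow(f, -1) = Pow(68205, -1) = Rational(1, 68205)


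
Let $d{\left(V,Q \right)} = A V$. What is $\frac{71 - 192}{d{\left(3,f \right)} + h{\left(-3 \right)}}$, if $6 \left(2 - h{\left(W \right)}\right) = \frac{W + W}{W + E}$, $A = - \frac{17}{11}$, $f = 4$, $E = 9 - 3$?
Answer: $\frac{3993}{76} \approx 52.539$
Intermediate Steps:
$E = 6$
$A = - \frac{17}{11}$ ($A = \left(-17\right) \frac{1}{11} = - \frac{17}{11} \approx -1.5455$)
$d{\left(V,Q \right)} = - \frac{17 V}{11}$
$h{\left(W \right)} = 2 - \frac{W}{3 \left(6 + W\right)}$ ($h{\left(W \right)} = 2 - \frac{\left(W + W\right) \frac{1}{W + 6}}{6} = 2 - \frac{2 W \frac{1}{6 + W}}{6} = 2 - \frac{W}{3 \left(6 + W\right)}$)
$\frac{71 - 192}{d{\left(3,f \right)} + h{\left(-3 \right)}} = \frac{71 - 192}{\left(- \frac{17}{11}\right) 3 + \frac{36 + 5 \left(-3\right)}{3 \left(6 - 3\right)}} = - \frac{121}{- \frac{51}{11} + \frac{36 - 15}{3 \cdot 3}} = - \frac{121}{- \frac{51}{11} + \frac{1}{3} \cdot \frac{1}{3} \cdot 21} = - \frac{121}{- \frac{51}{11} + \frac{7}{3}} = - \frac{121}{- \frac{76}{33}} = \left(-121\right) \left(- \frac{33}{76}\right) = \frac{3993}{76}$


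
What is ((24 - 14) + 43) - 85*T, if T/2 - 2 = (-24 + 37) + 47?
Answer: -10487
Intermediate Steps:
T = 124 (T = 4 + 2*((-24 + 37) + 47) = 4 + 2*(13 + 47) = 4 + 2*60 = 4 + 120 = 124)
((24 - 14) + 43) - 85*T = ((24 - 14) + 43) - 85*124 = (10 + 43) - 10540 = 53 - 10540 = -10487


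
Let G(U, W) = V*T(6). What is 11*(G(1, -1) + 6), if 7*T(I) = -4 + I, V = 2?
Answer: 506/7 ≈ 72.286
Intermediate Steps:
T(I) = -4/7 + I/7 (T(I) = (-4 + I)/7 = -4/7 + I/7)
G(U, W) = 4/7 (G(U, W) = 2*(-4/7 + (⅐)*6) = 2*(-4/7 + 6/7) = 2*(2/7) = 4/7)
11*(G(1, -1) + 6) = 11*(4/7 + 6) = 11*(46/7) = 506/7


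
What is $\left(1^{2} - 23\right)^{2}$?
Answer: $484$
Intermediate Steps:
$\left(1^{2} - 23\right)^{2} = \left(1 - 23\right)^{2} = \left(-22\right)^{2} = 484$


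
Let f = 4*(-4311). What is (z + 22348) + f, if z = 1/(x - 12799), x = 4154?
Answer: 44124079/8645 ≈ 5104.0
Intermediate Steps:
f = -17244
z = -1/8645 (z = 1/(4154 - 12799) = 1/(-8645) = -1/8645 ≈ -0.00011567)
(z + 22348) + f = (-1/8645 + 22348) - 17244 = 193198459/8645 - 17244 = 44124079/8645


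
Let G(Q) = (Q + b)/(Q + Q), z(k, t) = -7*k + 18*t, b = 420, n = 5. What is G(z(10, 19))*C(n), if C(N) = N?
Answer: 865/136 ≈ 6.3603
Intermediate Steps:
G(Q) = (420 + Q)/(2*Q) (G(Q) = (Q + 420)/(Q + Q) = (420 + Q)/((2*Q)) = (420 + Q)*(1/(2*Q)) = (420 + Q)/(2*Q))
G(z(10, 19))*C(n) = ((420 + (-7*10 + 18*19))/(2*(-7*10 + 18*19)))*5 = ((420 + (-70 + 342))/(2*(-70 + 342)))*5 = ((½)*(420 + 272)/272)*5 = ((½)*(1/272)*692)*5 = (173/136)*5 = 865/136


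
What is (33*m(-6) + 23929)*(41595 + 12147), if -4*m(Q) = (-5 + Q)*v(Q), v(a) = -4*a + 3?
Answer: 2835347307/2 ≈ 1.4177e+9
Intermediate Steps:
v(a) = 3 - 4*a
m(Q) = -(-5 + Q)*(3 - 4*Q)/4
(33*m(-6) + 23929)*(41595 + 12147) = (33*((-5 - 6)*(-3 + 4*(-6))/4) + 23929)*(41595 + 12147) = (33*((¼)*(-11)*(-3 - 24)) + 23929)*53742 = (33*((¼)*(-11)*(-27)) + 23929)*53742 = (33*(297/4) + 23929)*53742 = (9801/4 + 23929)*53742 = (105517/4)*53742 = 2835347307/2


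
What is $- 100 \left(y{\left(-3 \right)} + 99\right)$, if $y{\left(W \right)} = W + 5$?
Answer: $-10100$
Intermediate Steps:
$y{\left(W \right)} = 5 + W$
$- 100 \left(y{\left(-3 \right)} + 99\right) = - 100 \left(\left(5 - 3\right) + 99\right) = - 100 \left(2 + 99\right) = \left(-100\right) 101 = -10100$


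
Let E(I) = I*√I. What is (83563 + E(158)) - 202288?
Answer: -118725 + 158*√158 ≈ -1.1674e+5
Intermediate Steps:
E(I) = I^(3/2)
(83563 + E(158)) - 202288 = (83563 + 158^(3/2)) - 202288 = (83563 + 158*√158) - 202288 = -118725 + 158*√158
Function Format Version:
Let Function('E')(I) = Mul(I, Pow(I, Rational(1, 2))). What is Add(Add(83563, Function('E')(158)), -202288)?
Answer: Add(-118725, Mul(158, Pow(158, Rational(1, 2)))) ≈ -1.1674e+5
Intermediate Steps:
Function('E')(I) = Pow(I, Rational(3, 2))
Add(Add(83563, Function('E')(158)), -202288) = Add(Add(83563, Pow(158, Rational(3, 2))), -202288) = Add(Add(83563, Mul(158, Pow(158, Rational(1, 2)))), -202288) = Add(-118725, Mul(158, Pow(158, Rational(1, 2))))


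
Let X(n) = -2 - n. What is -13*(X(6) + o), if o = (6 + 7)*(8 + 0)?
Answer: -1248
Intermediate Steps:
o = 104 (o = 13*8 = 104)
-13*(X(6) + o) = -13*((-2 - 1*6) + 104) = -13*((-2 - 6) + 104) = -13*(-8 + 104) = -13*96 = -1248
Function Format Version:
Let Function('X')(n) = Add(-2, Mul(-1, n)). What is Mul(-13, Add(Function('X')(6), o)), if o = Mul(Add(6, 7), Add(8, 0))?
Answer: -1248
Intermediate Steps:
o = 104 (o = Mul(13, 8) = 104)
Mul(-13, Add(Function('X')(6), o)) = Mul(-13, Add(Add(-2, Mul(-1, 6)), 104)) = Mul(-13, Add(Add(-2, -6), 104)) = Mul(-13, Add(-8, 104)) = Mul(-13, 96) = -1248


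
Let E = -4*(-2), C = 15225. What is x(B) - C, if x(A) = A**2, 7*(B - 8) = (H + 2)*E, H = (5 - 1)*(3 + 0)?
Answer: -14649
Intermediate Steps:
E = 8
H = 12 (H = 4*3 = 12)
B = 24 (B = 8 + ((12 + 2)*8)/7 = 8 + (14*8)/7 = 8 + (1/7)*112 = 8 + 16 = 24)
x(B) - C = 24**2 - 1*15225 = 576 - 15225 = -14649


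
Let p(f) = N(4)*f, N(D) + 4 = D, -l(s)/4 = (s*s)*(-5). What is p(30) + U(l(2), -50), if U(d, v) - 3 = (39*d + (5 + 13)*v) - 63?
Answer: 2160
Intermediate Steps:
l(s) = 20*s² (l(s) = -4*s*s*(-5) = -4*s²*(-5) = -(-20)*s² = 20*s²)
N(D) = -4 + D
U(d, v) = -60 + 18*v + 39*d (U(d, v) = 3 + ((39*d + (5 + 13)*v) - 63) = 3 + ((39*d + 18*v) - 63) = 3 + ((18*v + 39*d) - 63) = 3 + (-63 + 18*v + 39*d) = -60 + 18*v + 39*d)
p(f) = 0 (p(f) = (-4 + 4)*f = 0*f = 0)
p(30) + U(l(2), -50) = 0 + (-60 + 18*(-50) + 39*(20*2²)) = 0 + (-60 - 900 + 39*(20*4)) = 0 + (-60 - 900 + 39*80) = 0 + (-60 - 900 + 3120) = 0 + 2160 = 2160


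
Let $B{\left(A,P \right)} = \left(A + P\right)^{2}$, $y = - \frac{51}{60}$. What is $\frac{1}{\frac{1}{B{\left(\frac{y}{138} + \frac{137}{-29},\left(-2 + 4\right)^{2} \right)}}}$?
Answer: $\frac{3416753209}{6406401600} \approx 0.53333$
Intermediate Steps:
$y = - \frac{17}{20}$ ($y = \left(-51\right) \frac{1}{60} = - \frac{17}{20} \approx -0.85$)
$\frac{1}{\frac{1}{B{\left(\frac{y}{138} + \frac{137}{-29},\left(-2 + 4\right)^{2} \right)}}} = \frac{1}{\frac{1}{\left(\left(- \frac{17}{20 \cdot 138} + \frac{137}{-29}\right) + \left(-2 + 4\right)^{2}\right)^{2}}} = \frac{1}{\frac{1}{\left(\left(\left(- \frac{17}{20}\right) \frac{1}{138} + 137 \left(- \frac{1}{29}\right)\right) + 2^{2}\right)^{2}}} = \frac{1}{\frac{1}{\left(\left(- \frac{17}{2760} - \frac{137}{29}\right) + 4\right)^{2}}} = \frac{1}{\frac{1}{\left(- \frac{378613}{80040} + 4\right)^{2}}} = \frac{1}{\frac{1}{\left(- \frac{58453}{80040}\right)^{2}}} = \frac{1}{\frac{1}{\frac{3416753209}{6406401600}}} = \frac{1}{\frac{6406401600}{3416753209}} = \frac{3416753209}{6406401600}$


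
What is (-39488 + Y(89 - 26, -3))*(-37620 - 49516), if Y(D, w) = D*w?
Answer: 3457295072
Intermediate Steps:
(-39488 + Y(89 - 26, -3))*(-37620 - 49516) = (-39488 + (89 - 26)*(-3))*(-37620 - 49516) = (-39488 + 63*(-3))*(-87136) = (-39488 - 189)*(-87136) = -39677*(-87136) = 3457295072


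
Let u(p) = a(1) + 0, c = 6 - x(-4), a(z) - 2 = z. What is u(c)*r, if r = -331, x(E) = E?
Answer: -993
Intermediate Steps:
a(z) = 2 + z
c = 10 (c = 6 - 1*(-4) = 6 + 4 = 10)
u(p) = 3 (u(p) = (2 + 1) + 0 = 3 + 0 = 3)
u(c)*r = 3*(-331) = -993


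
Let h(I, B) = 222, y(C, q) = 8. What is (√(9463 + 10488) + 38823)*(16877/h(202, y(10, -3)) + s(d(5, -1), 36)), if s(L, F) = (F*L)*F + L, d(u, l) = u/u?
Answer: 3944559151/74 + 304811*√19951/222 ≈ 5.3499e+7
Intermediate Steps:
d(u, l) = 1
s(L, F) = L + L*F² (s(L, F) = L*F² + L = L + L*F²)
(√(9463 + 10488) + 38823)*(16877/h(202, y(10, -3)) + s(d(5, -1), 36)) = (√(9463 + 10488) + 38823)*(16877/222 + 1*(1 + 36²)) = (√19951 + 38823)*(16877*(1/222) + 1*(1 + 1296)) = (38823 + √19951)*(16877/222 + 1*1297) = (38823 + √19951)*(16877/222 + 1297) = (38823 + √19951)*(304811/222) = 3944559151/74 + 304811*√19951/222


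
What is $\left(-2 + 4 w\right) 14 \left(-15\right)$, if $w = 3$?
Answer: $-2100$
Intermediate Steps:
$\left(-2 + 4 w\right) 14 \left(-15\right) = \left(-2 + 4 \cdot 3\right) 14 \left(-15\right) = \left(-2 + 12\right) 14 \left(-15\right) = 10 \cdot 14 \left(-15\right) = 140 \left(-15\right) = -2100$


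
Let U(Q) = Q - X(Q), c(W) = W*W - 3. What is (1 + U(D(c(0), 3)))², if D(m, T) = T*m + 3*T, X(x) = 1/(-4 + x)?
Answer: 25/16 ≈ 1.5625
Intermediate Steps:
c(W) = -3 + W² (c(W) = W² - 3 = -3 + W²)
D(m, T) = 3*T + T*m
U(Q) = Q - 1/(-4 + Q)
(1 + U(D(c(0), 3)))² = (1 + (-1 + (3*(3 + (-3 + 0²)))*(-4 + 3*(3 + (-3 + 0²))))/(-4 + 3*(3 + (-3 + 0²))))² = (1 + (-1 + (3*(3 + (-3 + 0)))*(-4 + 3*(3 + (-3 + 0))))/(-4 + 3*(3 + (-3 + 0))))² = (1 + (-1 + (3*(3 - 3))*(-4 + 3*(3 - 3)))/(-4 + 3*(3 - 3)))² = (1 + (-1 + (3*0)*(-4 + 3*0))/(-4 + 3*0))² = (1 + (-1 + 0*(-4 + 0))/(-4 + 0))² = (1 + (-1 + 0*(-4))/(-4))² = (1 - (-1 + 0)/4)² = (1 - ¼*(-1))² = (1 + ¼)² = (5/4)² = 25/16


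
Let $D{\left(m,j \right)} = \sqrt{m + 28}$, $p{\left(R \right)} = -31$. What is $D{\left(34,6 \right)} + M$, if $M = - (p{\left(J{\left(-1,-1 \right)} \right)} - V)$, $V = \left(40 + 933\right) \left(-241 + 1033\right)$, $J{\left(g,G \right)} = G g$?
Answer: $770647 + \sqrt{62} \approx 7.7066 \cdot 10^{5}$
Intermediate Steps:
$D{\left(m,j \right)} = \sqrt{28 + m}$
$V = 770616$ ($V = 973 \cdot 792 = 770616$)
$M = 770647$ ($M = - (-31 - 770616) = \left(-1\right) \left(-770647\right) = 770647$)
$D{\left(34,6 \right)} + M = \sqrt{28 + 34} + 770647 = \sqrt{62} + 770647 = 770647 + \sqrt{62}$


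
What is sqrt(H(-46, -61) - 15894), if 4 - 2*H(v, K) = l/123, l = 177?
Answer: I*sqrt(106862646)/82 ≈ 126.07*I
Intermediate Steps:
H(v, K) = 105/82 (H(v, K) = 2 - 177/(2*123) = 2 - 1/2*59/41 = 2 - 59/82 = 105/82)
sqrt(H(-46, -61) - 15894) = sqrt(105/82 - 15894) = sqrt(-1303203/82) = I*sqrt(106862646)/82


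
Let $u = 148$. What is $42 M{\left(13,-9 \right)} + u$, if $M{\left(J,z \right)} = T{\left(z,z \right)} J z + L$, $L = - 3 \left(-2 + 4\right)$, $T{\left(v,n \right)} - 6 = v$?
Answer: $14638$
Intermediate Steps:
$T{\left(v,n \right)} = 6 + v$
$L = -6$ ($L = \left(-3\right) 2 = -6$)
$M{\left(J,z \right)} = -6 + J z \left(6 + z\right)$ ($M{\left(J,z \right)} = \left(6 + z\right) J z - 6 = J \left(6 + z\right) z - 6 = J z \left(6 + z\right) - 6 = -6 + J z \left(6 + z\right)$)
$42 M{\left(13,-9 \right)} + u = 42 \left(-6 + 13 \left(-9\right) \left(6 - 9\right)\right) + 148 = 42 \left(-6 + 13 \left(-9\right) \left(-3\right)\right) + 148 = 42 \left(-6 + 351\right) + 148 = 42 \cdot 345 + 148 = 14490 + 148 = 14638$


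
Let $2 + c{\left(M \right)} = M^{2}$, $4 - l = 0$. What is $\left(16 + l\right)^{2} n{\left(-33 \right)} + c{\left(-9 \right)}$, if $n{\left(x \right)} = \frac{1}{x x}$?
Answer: $\frac{86431}{1089} \approx 79.367$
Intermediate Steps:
$l = 4$ ($l = 4 - 0 = 4 + 0 = 4$)
$c{\left(M \right)} = -2 + M^{2}$
$n{\left(x \right)} = \frac{1}{x^{2}}$
$\left(16 + l\right)^{2} n{\left(-33 \right)} + c{\left(-9 \right)} = \frac{\left(16 + 4\right)^{2}}{1089} - \left(2 - \left(-9\right)^{2}\right) = 20^{2} \cdot \frac{1}{1089} + \left(-2 + 81\right) = 400 \cdot \frac{1}{1089} + 79 = \frac{400}{1089} + 79 = \frac{86431}{1089}$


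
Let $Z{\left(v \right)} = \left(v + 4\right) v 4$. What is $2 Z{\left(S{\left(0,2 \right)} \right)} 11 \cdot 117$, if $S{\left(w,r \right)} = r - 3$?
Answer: $-30888$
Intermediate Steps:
$S{\left(w,r \right)} = -3 + r$
$Z{\left(v \right)} = 4 v \left(4 + v\right)$ ($Z{\left(v \right)} = \left(4 + v\right) v 4 = v \left(4 + v\right) 4 = 4 v \left(4 + v\right)$)
$2 Z{\left(S{\left(0,2 \right)} \right)} 11 \cdot 117 = 2 \cdot 4 \left(-3 + 2\right) \left(4 + \left(-3 + 2\right)\right) 11 \cdot 117 = 2 \cdot 4 \left(-1\right) \left(4 - 1\right) 11 \cdot 117 = 2 \cdot 4 \left(-1\right) 3 \cdot 11 \cdot 117 = 2 \left(-12\right) 11 \cdot 117 = \left(-24\right) 11 \cdot 117 = \left(-264\right) 117 = -30888$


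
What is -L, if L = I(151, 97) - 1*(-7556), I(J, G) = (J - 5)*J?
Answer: -29602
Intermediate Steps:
I(J, G) = J*(-5 + J) (I(J, G) = (-5 + J)*J = J*(-5 + J))
L = 29602 (L = 151*(-5 + 151) - 1*(-7556) = 151*146 + 7556 = 22046 + 7556 = 29602)
-L = -1*29602 = -29602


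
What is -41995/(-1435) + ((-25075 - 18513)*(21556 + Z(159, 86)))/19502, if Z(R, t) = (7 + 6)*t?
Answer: -20248743589/399791 ≈ -50648.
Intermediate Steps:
Z(R, t) = 13*t
-41995/(-1435) + ((-25075 - 18513)*(21556 + Z(159, 86)))/19502 = -41995/(-1435) + ((-25075 - 18513)*(21556 + 13*86))/19502 = -41995*(-1/1435) - 43588*(21556 + 1118)*(1/19502) = 8399/287 - 43588*22674*(1/19502) = 8399/287 - 988314312*1/19502 = 8399/287 - 494157156/9751 = -20248743589/399791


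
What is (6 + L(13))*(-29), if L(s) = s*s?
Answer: -5075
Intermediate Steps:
L(s) = s²
(6 + L(13))*(-29) = (6 + 13²)*(-29) = (6 + 169)*(-29) = 175*(-29) = -5075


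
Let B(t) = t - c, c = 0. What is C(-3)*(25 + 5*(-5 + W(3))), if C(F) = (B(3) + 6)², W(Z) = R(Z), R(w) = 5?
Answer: 2025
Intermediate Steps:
W(Z) = 5
B(t) = t (B(t) = t - 1*0 = t + 0 = t)
C(F) = 81 (C(F) = (3 + 6)² = 9² = 81)
C(-3)*(25 + 5*(-5 + W(3))) = 81*(25 + 5*(-5 + 5)) = 81*(25 + 5*0) = 81*(25 + 0) = 81*25 = 2025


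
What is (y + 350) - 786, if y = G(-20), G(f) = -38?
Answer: -474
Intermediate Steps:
y = -38
(y + 350) - 786 = (-38 + 350) - 786 = 312 - 786 = -474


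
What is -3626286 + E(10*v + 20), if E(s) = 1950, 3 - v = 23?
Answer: -3624336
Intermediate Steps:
v = -20 (v = 3 - 1*23 = 3 - 23 = -20)
-3626286 + E(10*v + 20) = -3626286 + 1950 = -3624336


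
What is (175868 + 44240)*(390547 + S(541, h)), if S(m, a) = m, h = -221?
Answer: 86081597504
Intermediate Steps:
(175868 + 44240)*(390547 + S(541, h)) = (175868 + 44240)*(390547 + 541) = 220108*391088 = 86081597504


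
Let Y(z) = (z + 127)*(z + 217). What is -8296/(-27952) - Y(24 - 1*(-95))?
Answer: -288799027/3494 ≈ -82656.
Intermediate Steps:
Y(z) = (127 + z)*(217 + z)
-8296/(-27952) - Y(24 - 1*(-95)) = -8296/(-27952) - (27559 + (24 - 1*(-95))² + 344*(24 - 1*(-95))) = -8296*(-1/27952) - (27559 + (24 + 95)² + 344*(24 + 95)) = 1037/3494 - (27559 + 119² + 344*119) = 1037/3494 - (27559 + 14161 + 40936) = 1037/3494 - 1*82656 = 1037/3494 - 82656 = -288799027/3494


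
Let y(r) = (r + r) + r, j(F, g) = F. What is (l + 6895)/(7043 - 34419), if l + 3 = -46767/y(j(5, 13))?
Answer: -18871/136880 ≈ -0.13787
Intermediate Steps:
y(r) = 3*r (y(r) = 2*r + r = 3*r)
l = -15604/5 (l = -3 - 46767/(3*5) = -3 - 46767/15 = -3 - 46767*1/15 = -3 - 15589/5 = -15604/5 ≈ -3120.8)
(l + 6895)/(7043 - 34419) = (-15604/5 + 6895)/(7043 - 34419) = (18871/5)/(-27376) = (18871/5)*(-1/27376) = -18871/136880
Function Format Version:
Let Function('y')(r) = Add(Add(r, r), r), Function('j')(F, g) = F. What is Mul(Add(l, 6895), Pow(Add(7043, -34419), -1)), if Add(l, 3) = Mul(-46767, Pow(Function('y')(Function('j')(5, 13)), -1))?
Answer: Rational(-18871, 136880) ≈ -0.13787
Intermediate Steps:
Function('y')(r) = Mul(3, r) (Function('y')(r) = Add(Mul(2, r), r) = Mul(3, r))
l = Rational(-15604, 5) (l = Add(-3, Mul(-46767, Pow(Mul(3, 5), -1))) = Add(-3, Mul(-46767, Pow(15, -1))) = Add(-3, Mul(-46767, Rational(1, 15))) = Add(-3, Rational(-15589, 5)) = Rational(-15604, 5) ≈ -3120.8)
Mul(Add(l, 6895), Pow(Add(7043, -34419), -1)) = Mul(Add(Rational(-15604, 5), 6895), Pow(Add(7043, -34419), -1)) = Mul(Rational(18871, 5), Pow(-27376, -1)) = Mul(Rational(18871, 5), Rational(-1, 27376)) = Rational(-18871, 136880)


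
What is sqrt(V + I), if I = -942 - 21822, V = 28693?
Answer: 77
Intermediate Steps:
I = -22764
sqrt(V + I) = sqrt(28693 - 22764) = sqrt(5929) = 77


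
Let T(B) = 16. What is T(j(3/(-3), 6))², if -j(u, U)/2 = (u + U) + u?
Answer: 256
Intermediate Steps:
j(u, U) = -4*u - 2*U (j(u, U) = -2*((u + U) + u) = -2*((U + u) + u) = -2*(U + 2*u) = -4*u - 2*U)
T(j(3/(-3), 6))² = 16² = 256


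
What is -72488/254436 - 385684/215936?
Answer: -78148807/37734816 ≈ -2.0710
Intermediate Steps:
-72488/254436 - 385684/215936 = -72488*1/254436 - 385684*1/215936 = -1394/4893 - 96421/53984 = -78148807/37734816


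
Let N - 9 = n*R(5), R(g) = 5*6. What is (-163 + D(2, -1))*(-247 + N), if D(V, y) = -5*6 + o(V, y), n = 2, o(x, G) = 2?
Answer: 33998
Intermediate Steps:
R(g) = 30
D(V, y) = -28 (D(V, y) = -5*6 + 2 = -30 + 2 = -28)
N = 69 (N = 9 + 2*30 = 9 + 60 = 69)
(-163 + D(2, -1))*(-247 + N) = (-163 - 28)*(-247 + 69) = -191*(-178) = 33998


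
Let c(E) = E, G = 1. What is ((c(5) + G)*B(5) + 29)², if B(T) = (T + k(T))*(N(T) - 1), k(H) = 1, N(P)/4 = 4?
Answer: 323761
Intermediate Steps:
N(P) = 16 (N(P) = 4*4 = 16)
B(T) = 15 + 15*T (B(T) = (T + 1)*(16 - 1) = (1 + T)*15 = 15 + 15*T)
((c(5) + G)*B(5) + 29)² = ((5 + 1)*(15 + 15*5) + 29)² = (6*(15 + 75) + 29)² = (6*90 + 29)² = (540 + 29)² = 569² = 323761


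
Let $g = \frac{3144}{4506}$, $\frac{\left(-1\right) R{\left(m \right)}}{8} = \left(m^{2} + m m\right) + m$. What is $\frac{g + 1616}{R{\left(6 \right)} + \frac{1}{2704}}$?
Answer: $- \frac{656606912}{253431709} \approx -2.5909$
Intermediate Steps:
$R{\left(m \right)} = - 16 m^{2} - 8 m$ ($R{\left(m \right)} = - 8 \left(\left(m^{2} + m m\right) + m\right) = - 8 \left(\left(m^{2} + m^{2}\right) + m\right) = - 8 \left(2 m^{2} + m\right) = - 8 \left(m + 2 m^{2}\right) = - 16 m^{2} - 8 m$)
$g = \frac{524}{751}$ ($g = 3144 \cdot \frac{1}{4506} = \frac{524}{751} \approx 0.69774$)
$\frac{g + 1616}{R{\left(6 \right)} + \frac{1}{2704}} = \frac{\frac{524}{751} + 1616}{\left(-8\right) 6 \left(1 + 2 \cdot 6\right) + \frac{1}{2704}} = \frac{1214140}{751 \left(\left(-8\right) 6 \left(1 + 12\right) + \frac{1}{2704}\right)} = \frac{1214140}{751 \left(\left(-8\right) 6 \cdot 13 + \frac{1}{2704}\right)} = \frac{1214140}{751 \left(-624 + \frac{1}{2704}\right)} = \frac{1214140}{751 \left(- \frac{1687295}{2704}\right)} = \frac{1214140}{751} \left(- \frac{2704}{1687295}\right) = - \frac{656606912}{253431709}$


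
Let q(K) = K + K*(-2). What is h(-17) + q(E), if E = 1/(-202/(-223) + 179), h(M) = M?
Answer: -682246/40119 ≈ -17.006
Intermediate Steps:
E = 223/40119 (E = 1/(-202*(-1/223) + 179) = 1/(202/223 + 179) = 1/(40119/223) = 223/40119 ≈ 0.0055585)
q(K) = -K (q(K) = K - 2*K = -K)
h(-17) + q(E) = -17 - 1*223/40119 = -17 - 223/40119 = -682246/40119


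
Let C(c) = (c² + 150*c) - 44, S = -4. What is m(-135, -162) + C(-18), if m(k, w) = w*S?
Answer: -1772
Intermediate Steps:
C(c) = -44 + c² + 150*c
m(k, w) = -4*w (m(k, w) = w*(-4) = -4*w)
m(-135, -162) + C(-18) = -4*(-162) + (-44 + (-18)² + 150*(-18)) = 648 + (-44 + 324 - 2700) = 648 - 2420 = -1772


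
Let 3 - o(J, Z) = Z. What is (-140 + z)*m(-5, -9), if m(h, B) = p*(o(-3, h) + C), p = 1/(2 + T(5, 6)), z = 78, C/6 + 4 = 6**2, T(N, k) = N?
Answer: -12400/7 ≈ -1771.4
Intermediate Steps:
o(J, Z) = 3 - Z
C = 192 (C = -24 + 6*6**2 = -24 + 6*36 = -24 + 216 = 192)
p = 1/7 (p = 1/(2 + 5) = 1/7 ≈ 0.14286)
m(h, B) = 195/7 - h/7 (m(h, B) = ((3 - h) + 192)/7 = (195 - h)/7 = 195/7 - h/7)
(-140 + z)*m(-5, -9) = (-140 + 78)*(195/7 - 1/7*(-5)) = -62*(195/7 + 5/7) = -62*200/7 = -12400/7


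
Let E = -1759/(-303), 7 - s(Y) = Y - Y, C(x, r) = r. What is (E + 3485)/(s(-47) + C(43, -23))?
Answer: -528857/2424 ≈ -218.18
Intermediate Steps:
s(Y) = 7 (s(Y) = 7 - (Y - Y) = 7 - 1*0 = 7 + 0 = 7)
E = 1759/303 (E = -1759*(-1/303) = 1759/303 ≈ 5.8053)
(E + 3485)/(s(-47) + C(43, -23)) = (1759/303 + 3485)/(7 - 23) = (1057714/303)/(-16) = (1057714/303)*(-1/16) = -528857/2424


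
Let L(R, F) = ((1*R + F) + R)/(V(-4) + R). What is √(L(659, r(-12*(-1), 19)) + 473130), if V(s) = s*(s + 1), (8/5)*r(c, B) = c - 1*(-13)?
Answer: √3408374707078/2684 ≈ 687.85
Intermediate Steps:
r(c, B) = 65/8 + 5*c/8 (r(c, B) = 5*(c - 1*(-13))/8 = 5*(c + 13)/8 = 5*(13 + c)/8 = 65/8 + 5*c/8)
V(s) = s*(1 + s)
L(R, F) = (F + 2*R)/(12 + R) (L(R, F) = ((1*R + F) + R)/(-4*(1 - 4) + R) = ((R + F) + R)/(-4*(-3) + R) = ((F + R) + R)/(12 + R) = (F + 2*R)/(12 + R))
√(L(659, r(-12*(-1), 19)) + 473130) = √(((65/8 + 5*(-12*(-1))/8) + 2*659)/(12 + 659) + 473130) = √(((65/8 + (5/8)*12) + 1318)/671 + 473130) = √(((65/8 + 15/2) + 1318)/671 + 473130) = √((125/8 + 1318)/671 + 473130) = √((1/671)*(10669/8) + 473130) = √(10669/5368 + 473130) = √(2539772509/5368) = √3408374707078/2684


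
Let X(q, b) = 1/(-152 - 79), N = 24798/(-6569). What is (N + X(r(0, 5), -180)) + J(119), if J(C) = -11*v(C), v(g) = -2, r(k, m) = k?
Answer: 27648751/1517439 ≈ 18.221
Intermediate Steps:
N = -24798/6569 (N = 24798*(-1/6569) = -24798/6569 ≈ -3.7750)
X(q, b) = -1/231 (X(q, b) = 1/(-231) = -1/231)
J(C) = 22 (J(C) = -11*(-2) = 22)
(N + X(r(0, 5), -180)) + J(119) = (-24798/6569 - 1/231) + 22 = -5734907/1517439 + 22 = 27648751/1517439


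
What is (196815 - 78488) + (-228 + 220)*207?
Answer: 116671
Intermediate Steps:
(196815 - 78488) + (-228 + 220)*207 = 118327 - 8*207 = 118327 - 1656 = 116671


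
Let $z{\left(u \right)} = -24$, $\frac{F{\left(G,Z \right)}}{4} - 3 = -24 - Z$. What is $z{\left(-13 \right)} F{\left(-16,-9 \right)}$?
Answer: $1152$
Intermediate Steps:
$F{\left(G,Z \right)} = -84 - 4 Z$ ($F{\left(G,Z \right)} = 12 + 4 \left(-24 - Z\right) = 12 - \left(96 + 4 Z\right) = -84 - 4 Z$)
$z{\left(-13 \right)} F{\left(-16,-9 \right)} = - 24 \left(-84 - -36\right) = - 24 \left(-84 + 36\right) = \left(-24\right) \left(-48\right) = 1152$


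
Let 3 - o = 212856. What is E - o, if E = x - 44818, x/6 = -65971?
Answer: -227791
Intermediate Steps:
o = -212853 (o = 3 - 1*212856 = 3 - 212856 = -212853)
x = -395826 (x = 6*(-65971) = -395826)
E = -440644 (E = -395826 - 44818 = -440644)
E - o = -440644 - 1*(-212853) = -440644 + 212853 = -227791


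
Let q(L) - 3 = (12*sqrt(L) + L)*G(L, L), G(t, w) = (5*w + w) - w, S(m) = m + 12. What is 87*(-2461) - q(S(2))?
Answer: -215090 - 840*sqrt(14) ≈ -2.1823e+5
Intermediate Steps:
S(m) = 12 + m
G(t, w) = 5*w (G(t, w) = 6*w - w = 5*w)
q(L) = 3 + 5*L*(L + 12*sqrt(L)) (q(L) = 3 + (12*sqrt(L) + L)*(5*L) = 3 + (L + 12*sqrt(L))*(5*L) = 3 + 5*L*(L + 12*sqrt(L)))
87*(-2461) - q(S(2)) = 87*(-2461) - (3 + 5*(12 + 2)**2 + 60*(12 + 2)**(3/2)) = -214107 - (3 + 5*14**2 + 60*14**(3/2)) = -214107 - (3 + 5*196 + 60*(14*sqrt(14))) = -214107 - (3 + 980 + 840*sqrt(14)) = -214107 - (983 + 840*sqrt(14)) = -214107 + (-983 - 840*sqrt(14)) = -215090 - 840*sqrt(14)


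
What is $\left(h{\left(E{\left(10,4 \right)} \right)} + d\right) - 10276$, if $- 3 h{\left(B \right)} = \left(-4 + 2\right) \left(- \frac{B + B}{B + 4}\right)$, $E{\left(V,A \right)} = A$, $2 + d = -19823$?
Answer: $- \frac{90305}{3} \approx -30102.0$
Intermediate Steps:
$d = -19825$ ($d = -2 - 19823 = -19825$)
$h{\left(B \right)} = - \frac{4 B}{3 \left(4 + B\right)}$ ($h{\left(B \right)} = - \frac{\left(-4 + 2\right) \left(- \frac{B + B}{B + 4}\right)}{3} = - \frac{\left(-2\right) \left(- \frac{2 B}{4 + B}\right)}{3} = - \frac{4 B \frac{1}{4 + B}}{3} = - \frac{4 B}{3 \left(4 + B\right)}$)
$\left(h{\left(E{\left(10,4 \right)} \right)} + d\right) - 10276 = \left(\left(-4\right) 4 \frac{1}{12 + 3 \cdot 4} - 19825\right) - 10276 = \left(\left(-4\right) 4 \frac{1}{12 + 12} - 19825\right) - 10276 = \left(\left(-4\right) 4 \cdot \frac{1}{24} - 19825\right) - 10276 = \left(- \frac{2}{3} - 19825\right) - 10276 = - \frac{59477}{3} - 10276 = - \frac{90305}{3}$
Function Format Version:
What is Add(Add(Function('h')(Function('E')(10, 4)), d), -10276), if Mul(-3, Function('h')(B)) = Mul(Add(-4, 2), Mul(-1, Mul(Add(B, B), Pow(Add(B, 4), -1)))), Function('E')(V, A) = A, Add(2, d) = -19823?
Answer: Rational(-90305, 3) ≈ -30102.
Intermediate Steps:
d = -19825 (d = Add(-2, -19823) = -19825)
Function('h')(B) = Mul(Rational(-4, 3), B, Pow(Add(4, B), -1)) (Function('h')(B) = Mul(Rational(-1, 3), Mul(Add(-4, 2), Mul(-1, Mul(Add(B, B), Pow(Add(B, 4), -1))))) = Mul(Rational(-1, 3), Mul(-2, Mul(-1, Mul(Mul(2, B), Pow(Add(4, B), -1))))) = Mul(Rational(-1, 3), Mul(-2, Mul(-1, Mul(2, B, Pow(Add(4, B), -1))))) = Mul(Rational(-1, 3), Mul(-2, Mul(-2, B, Pow(Add(4, B), -1)))) = Mul(Rational(-1, 3), Mul(4, B, Pow(Add(4, B), -1))) = Mul(Rational(-4, 3), B, Pow(Add(4, B), -1)))
Add(Add(Function('h')(Function('E')(10, 4)), d), -10276) = Add(Add(Mul(-4, 4, Pow(Add(12, Mul(3, 4)), -1)), -19825), -10276) = Add(Add(Mul(-4, 4, Pow(Add(12, 12), -1)), -19825), -10276) = Add(Add(Mul(-4, 4, Pow(24, -1)), -19825), -10276) = Add(Add(Mul(-4, 4, Rational(1, 24)), -19825), -10276) = Add(Add(Rational(-2, 3), -19825), -10276) = Add(Rational(-59477, 3), -10276) = Rational(-90305, 3)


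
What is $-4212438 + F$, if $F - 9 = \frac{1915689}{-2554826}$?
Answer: $- \frac{10762025048043}{2554826} \approx -4.2124 \cdot 10^{6}$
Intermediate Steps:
$F = \frac{21077745}{2554826}$ ($F = 9 + \frac{1915689}{-2554826} = 9 + 1915689 \left(- \frac{1}{2554826}\right) = 9 - \frac{1915689}{2554826} = \frac{21077745}{2554826} \approx 8.2502$)
$-4212438 + F = -4212438 + \frac{21077745}{2554826} = - \frac{10762025048043}{2554826}$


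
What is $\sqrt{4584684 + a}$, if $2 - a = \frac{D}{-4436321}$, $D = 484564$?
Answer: $\frac{\sqrt{90230950642223711170}}{4436321} \approx 2141.2$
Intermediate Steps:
$a = \frac{9357206}{4436321}$ ($a = 2 - \frac{484564}{-4436321} = 2 - 484564 \left(- \frac{1}{4436321}\right) = 2 - - \frac{484564}{4436321} = 2 + \frac{484564}{4436321} = \frac{9357206}{4436321} \approx 2.1092$)
$\sqrt{4584684 + a} = \sqrt{4584684 + \frac{9357206}{4436321}} = \sqrt{\frac{20339139264770}{4436321}} = \frac{\sqrt{90230950642223711170}}{4436321}$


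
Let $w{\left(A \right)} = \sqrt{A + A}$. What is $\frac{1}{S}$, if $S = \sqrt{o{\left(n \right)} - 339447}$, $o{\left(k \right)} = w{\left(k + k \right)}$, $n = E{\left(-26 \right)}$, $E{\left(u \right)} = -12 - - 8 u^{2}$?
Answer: $- \frac{i}{\sqrt{339447 - 4 \sqrt{1349}}} \approx - 0.0017168 i$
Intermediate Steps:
$E{\left(u \right)} = -12 + 8 u^{2}$
$n = 5396$ ($n = -12 + 8 \left(-26\right)^{2} = -12 + 8 \cdot 676 = -12 + 5408 = 5396$)
$w{\left(A \right)} = \sqrt{2} \sqrt{A}$ ($w{\left(A \right)} = \sqrt{2 A} = \sqrt{2} \sqrt{A}$)
$o{\left(k \right)} = 2 \sqrt{k}$ ($o{\left(k \right)} = \sqrt{2} \sqrt{k + k} = \sqrt{2} \sqrt{2 k} = \sqrt{2} \sqrt{2} \sqrt{k} = 2 \sqrt{k}$)
$S = \sqrt{-339447 + 4 \sqrt{1349}}$ ($S = \sqrt{2 \sqrt{5396} - 339447} = \sqrt{2 \cdot 2 \sqrt{1349} - 339447} = \sqrt{4 \sqrt{1349} - 339447} = \sqrt{-339447 + 4 \sqrt{1349}} \approx 582.5 i$)
$\frac{1}{S} = \frac{1}{\sqrt{-339447 + 4 \sqrt{1349}}}$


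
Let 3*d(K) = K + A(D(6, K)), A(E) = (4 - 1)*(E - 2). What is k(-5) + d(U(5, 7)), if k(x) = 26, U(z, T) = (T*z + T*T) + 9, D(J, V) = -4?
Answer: 51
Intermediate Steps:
U(z, T) = 9 + T**2 + T*z (U(z, T) = (T*z + T**2) + 9 = (T**2 + T*z) + 9 = 9 + T**2 + T*z)
A(E) = -6 + 3*E (A(E) = 3*(-2 + E) = -6 + 3*E)
d(K) = -6 + K/3 (d(K) = (K + (-6 + 3*(-4)))/3 = (K + (-6 - 12))/3 = (K - 18)/3 = (-18 + K)/3 = -6 + K/3)
k(-5) + d(U(5, 7)) = 26 + (-6 + (9 + 7**2 + 7*5)/3) = 26 + (-6 + (9 + 49 + 35)/3) = 26 + (-6 + (1/3)*93) = 26 + (-6 + 31) = 26 + 25 = 51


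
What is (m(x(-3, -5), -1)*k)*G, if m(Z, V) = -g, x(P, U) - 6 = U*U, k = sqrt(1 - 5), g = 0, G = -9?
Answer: 0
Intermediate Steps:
k = 2*I (k = sqrt(-4) = 2*I ≈ 2.0*I)
x(P, U) = 6 + U**2 (x(P, U) = 6 + U*U = 6 + U**2)
m(Z, V) = 0 (m(Z, V) = -1*0 = 0)
(m(x(-3, -5), -1)*k)*G = (0*(2*I))*(-9) = 0*(-9) = 0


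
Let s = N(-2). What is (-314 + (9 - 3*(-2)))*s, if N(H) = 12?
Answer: -3588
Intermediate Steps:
s = 12
(-314 + (9 - 3*(-2)))*s = (-314 + (9 - 3*(-2)))*12 = (-314 + (9 + 6))*12 = (-314 + 15)*12 = -299*12 = -3588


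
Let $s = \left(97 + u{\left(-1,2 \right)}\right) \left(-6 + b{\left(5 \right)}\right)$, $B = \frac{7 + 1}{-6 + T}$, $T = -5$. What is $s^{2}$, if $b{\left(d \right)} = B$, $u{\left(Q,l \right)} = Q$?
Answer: $\frac{50466816}{121} \approx 4.1708 \cdot 10^{5}$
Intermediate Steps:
$B = - \frac{8}{11}$ ($B = \frac{7 + 1}{-6 - 5} = \frac{8}{-11} = 8 \left(- \frac{1}{11}\right) = - \frac{8}{11} \approx -0.72727$)
$b{\left(d \right)} = - \frac{8}{11}$
$s = - \frac{7104}{11}$ ($s = \left(97 - 1\right) \left(-6 - \frac{8}{11}\right) = 96 \left(- \frac{74}{11}\right) = - \frac{7104}{11} \approx -645.82$)
$s^{2} = \left(- \frac{7104}{11}\right)^{2} = \frac{50466816}{121}$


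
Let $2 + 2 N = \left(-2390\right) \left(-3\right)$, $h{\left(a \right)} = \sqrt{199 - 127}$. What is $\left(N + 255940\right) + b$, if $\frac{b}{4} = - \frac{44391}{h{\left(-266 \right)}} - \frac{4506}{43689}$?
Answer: $\frac{3779442004}{14563} - 14797 \sqrt{2} \approx 2.386 \cdot 10^{5}$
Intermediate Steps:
$h{\left(a \right)} = 6 \sqrt{2}$ ($h{\left(a \right)} = \sqrt{72} = 6 \sqrt{2}$)
$b = - \frac{6008}{14563} - 14797 \sqrt{2}$ ($b = 4 \left(- \frac{44391}{6 \sqrt{2}} - \frac{4506}{43689}\right) = 4 \left(- 44391 \frac{\sqrt{2}}{12} - \frac{1502}{14563}\right) = 4 \left(- \frac{14797 \sqrt{2}}{4} - \frac{1502}{14563}\right) = 4 \left(- \frac{1502}{14563} - \frac{14797 \sqrt{2}}{4}\right) = - \frac{6008}{14563} - 14797 \sqrt{2} \approx -20927.0$)
$N = 3584$ ($N = -1 + \frac{\left(-2390\right) \left(-3\right)}{2} = -1 + \frac{1}{2} \cdot 7170 = -1 + 3585 = 3584$)
$\left(N + 255940\right) + b = \left(3584 + 255940\right) - \left(\frac{6008}{14563} + 14797 \sqrt{2}\right) = 259524 - \left(\frac{6008}{14563} + 14797 \sqrt{2}\right) = \frac{3779442004}{14563} - 14797 \sqrt{2}$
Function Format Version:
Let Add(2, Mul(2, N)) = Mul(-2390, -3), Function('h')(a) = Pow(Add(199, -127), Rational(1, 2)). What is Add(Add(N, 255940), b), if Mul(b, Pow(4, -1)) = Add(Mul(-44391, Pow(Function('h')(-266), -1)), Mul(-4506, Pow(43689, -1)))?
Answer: Add(Rational(3779442004, 14563), Mul(-14797, Pow(2, Rational(1, 2)))) ≈ 2.3860e+5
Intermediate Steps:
Function('h')(a) = Mul(6, Pow(2, Rational(1, 2))) (Function('h')(a) = Pow(72, Rational(1, 2)) = Mul(6, Pow(2, Rational(1, 2))))
b = Add(Rational(-6008, 14563), Mul(-14797, Pow(2, Rational(1, 2)))) (b = Mul(4, Add(Mul(-44391, Pow(Mul(6, Pow(2, Rational(1, 2))), -1)), Mul(-4506, Pow(43689, -1)))) = Mul(4, Add(Mul(-44391, Mul(Rational(1, 12), Pow(2, Rational(1, 2)))), Mul(-4506, Rational(1, 43689)))) = Mul(4, Add(Mul(Rational(-14797, 4), Pow(2, Rational(1, 2))), Rational(-1502, 14563))) = Mul(4, Add(Rational(-1502, 14563), Mul(Rational(-14797, 4), Pow(2, Rational(1, 2))))) = Add(Rational(-6008, 14563), Mul(-14797, Pow(2, Rational(1, 2)))) ≈ -20927.)
N = 3584 (N = Add(-1, Mul(Rational(1, 2), Mul(-2390, -3))) = Add(-1, Mul(Rational(1, 2), 7170)) = Add(-1, 3585) = 3584)
Add(Add(N, 255940), b) = Add(Add(3584, 255940), Add(Rational(-6008, 14563), Mul(-14797, Pow(2, Rational(1, 2))))) = Add(259524, Add(Rational(-6008, 14563), Mul(-14797, Pow(2, Rational(1, 2))))) = Add(Rational(3779442004, 14563), Mul(-14797, Pow(2, Rational(1, 2))))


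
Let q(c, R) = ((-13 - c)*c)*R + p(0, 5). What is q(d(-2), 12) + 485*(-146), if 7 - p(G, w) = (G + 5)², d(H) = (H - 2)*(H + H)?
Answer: -76396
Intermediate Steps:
d(H) = 2*H*(-2 + H) (d(H) = (-2 + H)*(2*H) = 2*H*(-2 + H))
p(G, w) = 7 - (5 + G)² (p(G, w) = 7 - (G + 5)² = 7 - (5 + G)²)
q(c, R) = -18 + R*c*(-13 - c) (q(c, R) = ((-13 - c)*c)*R + (7 - (5 + 0)²) = (c*(-13 - c))*R + (7 - 1*5²) = R*c*(-13 - c) + (7 - 1*25) = R*c*(-13 - c) + (7 - 25) = R*c*(-13 - c) - 18 = -18 + R*c*(-13 - c))
q(d(-2), 12) + 485*(-146) = (-18 - 1*12*(2*(-2)*(-2 - 2))² - 13*12*2*(-2)*(-2 - 2)) + 485*(-146) = (-18 - 1*12*(2*(-2)*(-4))² - 13*12*2*(-2)*(-4)) - 70810 = (-18 - 1*12*16² - 13*12*16) - 70810 = (-18 - 1*12*256 - 2496) - 70810 = (-18 - 3072 - 2496) - 70810 = -5586 - 70810 = -76396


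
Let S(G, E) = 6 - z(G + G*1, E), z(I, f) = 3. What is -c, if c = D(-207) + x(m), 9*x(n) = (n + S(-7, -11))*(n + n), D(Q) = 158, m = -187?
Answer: -70238/9 ≈ -7804.2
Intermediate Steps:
S(G, E) = 3 (S(G, E) = 6 - 1*3 = 6 - 3 = 3)
x(n) = 2*n*(3 + n)/9 (x(n) = ((n + 3)*(n + n))/9 = ((3 + n)*(2*n))/9 = (2*n*(3 + n))/9 = 2*n*(3 + n)/9)
c = 70238/9 (c = 158 + (2/9)*(-187)*(3 - 187) = 158 + (2/9)*(-187)*(-184) = 158 + 68816/9 = 70238/9 ≈ 7804.2)
-c = -1*70238/9 = -70238/9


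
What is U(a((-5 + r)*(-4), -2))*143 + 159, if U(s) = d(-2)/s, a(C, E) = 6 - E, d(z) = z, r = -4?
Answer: 493/4 ≈ 123.25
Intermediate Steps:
U(s) = -2/s
U(a((-5 + r)*(-4), -2))*143 + 159 = -2/(6 - 1*(-2))*143 + 159 = -2/(6 + 2)*143 + 159 = -2/8*143 + 159 = -2*1/8*143 + 159 = -1/4*143 + 159 = -143/4 + 159 = 493/4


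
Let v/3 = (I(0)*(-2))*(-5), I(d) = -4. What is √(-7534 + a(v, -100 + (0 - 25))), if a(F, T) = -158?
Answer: 2*I*√1923 ≈ 87.704*I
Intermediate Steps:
v = -120 (v = 3*(-4*(-2)*(-5)) = 3*(8*(-5)) = 3*(-40) = -120)
√(-7534 + a(v, -100 + (0 - 25))) = √(-7534 - 158) = √(-7692) = 2*I*√1923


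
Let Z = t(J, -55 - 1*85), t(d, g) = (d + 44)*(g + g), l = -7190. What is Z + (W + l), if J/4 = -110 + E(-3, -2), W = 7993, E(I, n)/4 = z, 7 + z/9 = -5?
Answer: 595523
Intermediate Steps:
z = -108 (z = -63 + 9*(-5) = -63 - 45 = -108)
E(I, n) = -432 (E(I, n) = 4*(-108) = -432)
J = -2168 (J = 4*(-110 - 432) = 4*(-542) = -2168)
t(d, g) = 2*g*(44 + d) (t(d, g) = (44 + d)*(2*g) = 2*g*(44 + d))
Z = 594720 (Z = 2*(-55 - 1*85)*(44 - 2168) = 2*(-55 - 85)*(-2124) = 2*(-140)*(-2124) = 594720)
Z + (W + l) = 594720 + (7993 - 7190) = 594720 + 803 = 595523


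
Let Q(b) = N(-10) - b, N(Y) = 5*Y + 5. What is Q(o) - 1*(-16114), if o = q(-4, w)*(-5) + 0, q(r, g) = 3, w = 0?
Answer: 16084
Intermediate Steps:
N(Y) = 5 + 5*Y
o = -15 (o = 3*(-5) + 0 = -15 + 0 = -15)
Q(b) = -45 - b (Q(b) = (5 + 5*(-10)) - b = (5 - 50) - b = -45 - b)
Q(o) - 1*(-16114) = (-45 - 1*(-15)) - 1*(-16114) = (-45 + 15) + 16114 = -30 + 16114 = 16084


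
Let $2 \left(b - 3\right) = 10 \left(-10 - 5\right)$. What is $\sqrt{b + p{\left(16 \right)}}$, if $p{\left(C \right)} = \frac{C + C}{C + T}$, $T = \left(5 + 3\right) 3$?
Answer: $\frac{2 i \sqrt{445}}{5} \approx 8.438 i$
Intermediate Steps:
$T = 24$ ($T = 8 \cdot 3 = 24$)
$b = -72$ ($b = 3 + \frac{10 \left(-10 - 5\right)}{2} = 3 + \frac{10 \left(-15\right)}{2} = 3 + \frac{1}{2} \left(-150\right) = 3 - 75 = -72$)
$p{\left(C \right)} = \frac{2 C}{24 + C}$ ($p{\left(C \right)} = \frac{C + C}{C + 24} = \frac{2 C}{24 + C}$)
$\sqrt{b + p{\left(16 \right)}} = \sqrt{-72 + 2 \cdot 16 \frac{1}{24 + 16}} = \sqrt{-72 + 2 \cdot 16 \cdot \frac{1}{40}} = \sqrt{-72 + \frac{4}{5}} = \sqrt{- \frac{356}{5}} = \frac{2 i \sqrt{445}}{5}$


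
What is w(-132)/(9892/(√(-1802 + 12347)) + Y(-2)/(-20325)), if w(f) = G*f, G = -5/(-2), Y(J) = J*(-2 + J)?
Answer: -2357598375/168429470055563 - 11237712316875*√10545/336858940111126 ≈ -3.4257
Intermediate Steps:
G = 5/2 (G = -5*(-½) = 5/2 ≈ 2.5000)
w(f) = 5*f/2
w(-132)/(9892/(√(-1802 + 12347)) + Y(-2)/(-20325)) = ((5/2)*(-132))/(9892/(√(-1802 + 12347)) - 2*(-2 - 2)/(-20325)) = -330/(9892/(√10545) - 2*(-4)*(-1/20325)) = -330/(9892*(√10545/10545) + 8*(-1/20325)) = -330/(9892*√10545/10545 - 8/20325) = -330/(-8/20325 + 9892*√10545/10545)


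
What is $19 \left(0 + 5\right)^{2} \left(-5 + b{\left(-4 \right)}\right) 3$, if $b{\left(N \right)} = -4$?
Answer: $-12825$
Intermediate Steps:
$19 \left(0 + 5\right)^{2} \left(-5 + b{\left(-4 \right)}\right) 3 = 19 \left(0 + 5\right)^{2} \left(-5 - 4\right) 3 = 19 \cdot 5^{2} \left(-9\right) 3 = 19 \cdot 25 \left(-9\right) 3 = 19 \left(-225\right) 3 = \left(-4275\right) 3 = -12825$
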